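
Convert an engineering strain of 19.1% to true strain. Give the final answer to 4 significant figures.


epsilon_true = ln(1 + epsilon_eng)
epsilon_true = ln(1 + 0.191)
epsilon_true = 0.1748


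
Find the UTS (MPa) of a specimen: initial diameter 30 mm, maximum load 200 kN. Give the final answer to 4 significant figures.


A0 = pi*(d/2)^2 = pi*(30/2)^2 = 706.858 mm^2
UTS = F_max / A0 = 200*1000 / 706.858
UTS = 282.9 MPa


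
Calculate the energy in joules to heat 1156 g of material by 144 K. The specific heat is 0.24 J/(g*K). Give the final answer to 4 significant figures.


Q = m * cp * dT
Q = 1156 * 0.24 * 144
Q = 39950 J


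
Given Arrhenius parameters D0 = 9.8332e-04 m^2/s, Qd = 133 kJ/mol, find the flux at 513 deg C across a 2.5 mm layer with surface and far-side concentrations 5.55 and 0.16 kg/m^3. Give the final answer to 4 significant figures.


Step 1: D = D0 * exp(-Qd/(R*T))
T = 513 + 273.15 = 786.15 K
D = 9.8332e-04 * exp(-133e3 / (8.314 * 786.15)) = 1.43013e-12 m^2/s
Step 2: J = D * (C1 - C2) / dx
J = 1.43013e-12 * (5.55 - 0.16) / 2.5e-03
J = 3.083e-09 kg/(m^2*s)


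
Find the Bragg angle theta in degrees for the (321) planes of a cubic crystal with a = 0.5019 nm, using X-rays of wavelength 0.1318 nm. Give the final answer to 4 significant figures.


d = a / sqrt(h^2+k^2+l^2)
d = 0.5019 / sqrt(14) = 0.134138 nm
lambda = 2*d*sin(theta)  =>  sin(theta) = lambda / (2*d)
sin(theta) = 0.1318 / (2 * 0.134138) = 0.491284
theta = 29.42 deg


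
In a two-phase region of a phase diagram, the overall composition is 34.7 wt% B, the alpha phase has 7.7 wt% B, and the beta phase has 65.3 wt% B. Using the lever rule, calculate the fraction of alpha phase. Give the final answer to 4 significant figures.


f_alpha = (C_beta - C0) / (C_beta - C_alpha)
f_alpha = (65.3 - 34.7) / (65.3 - 7.7)
f_alpha = 0.5313


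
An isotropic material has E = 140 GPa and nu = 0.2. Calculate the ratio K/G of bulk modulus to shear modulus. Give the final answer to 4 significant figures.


G = E / (2*(1+nu))
G = 140 / (2*(1+0.2)) = 58.3333 GPa
K = E / (3*(1-2*nu))
K = 140 / (3*(1-2*0.2)) = 77.7778 GPa
K/G = 77.7778 / 58.3333 = 1.333


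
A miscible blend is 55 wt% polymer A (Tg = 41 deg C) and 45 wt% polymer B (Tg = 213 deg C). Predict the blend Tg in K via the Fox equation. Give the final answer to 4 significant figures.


1/Tg = w1/Tg1 + w2/Tg2 (in Kelvin)
Tg1 = 314.15 K, Tg2 = 486.15 K
1/Tg = 0.55/314.15 + 0.45/486.15
Tg = 373.6 K


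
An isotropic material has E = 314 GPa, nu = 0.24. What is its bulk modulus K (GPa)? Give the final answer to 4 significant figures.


K = E / (3*(1-2*nu))
K = 314 / (3*(1-2*0.24))
K = 201.3 GPa


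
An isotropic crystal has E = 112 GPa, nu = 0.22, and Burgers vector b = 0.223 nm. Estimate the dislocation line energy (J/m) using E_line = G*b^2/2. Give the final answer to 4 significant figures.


Step 1: G = E / (2*(1+nu))
G = 112 / (2*(1+0.22)) = 45.9016 GPa = 4.59016e+10 Pa
Step 2: E_line = G*b^2/2
b = 0.223 nm = 2.23e-10 m
E_line = 0.5 * 4.59016e+10 * (2.23e-10)^2 = 1.141e-09 J/m


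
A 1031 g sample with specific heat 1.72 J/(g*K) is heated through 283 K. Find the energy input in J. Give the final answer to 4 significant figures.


Q = m * cp * dT
Q = 1031 * 1.72 * 283
Q = 501800 J


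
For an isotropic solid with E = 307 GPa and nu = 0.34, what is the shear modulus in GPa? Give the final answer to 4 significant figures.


G = E / (2*(1+nu))
G = 307 / (2*(1+0.34))
G = 114.6 GPa


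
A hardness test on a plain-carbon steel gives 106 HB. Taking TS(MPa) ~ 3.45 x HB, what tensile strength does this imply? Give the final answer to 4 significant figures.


TS (MPa) = 3.45 * HB
TS = 3.45 * 106
TS = 365.7 MPa


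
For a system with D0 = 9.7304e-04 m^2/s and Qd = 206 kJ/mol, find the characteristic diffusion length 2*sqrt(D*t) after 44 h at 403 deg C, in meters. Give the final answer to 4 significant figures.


Step 1: D = D0 * exp(-Qd/(R*T))
T = 676.15 K
D = 9.7304e-04 * exp(-206e3 / (8.314 * 676.15)) = 1.18422e-19 m^2/s
Step 2: L = 2*sqrt(D*t)
t = 44 h = 158400 s
L = 2*sqrt(1.18422e-19 * 158400) = 2.739e-07 m


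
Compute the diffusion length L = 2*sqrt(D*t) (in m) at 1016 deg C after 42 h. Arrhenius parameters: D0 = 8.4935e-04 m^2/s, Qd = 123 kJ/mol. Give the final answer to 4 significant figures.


Step 1: D = D0 * exp(-Qd/(R*T))
T = 1289.15 K
D = 8.4935e-04 * exp(-123e3 / (8.314 * 1289.15)) = 8.81273e-09 m^2/s
Step 2: L = 2*sqrt(D*t)
t = 42 h = 151200 s
L = 2*sqrt(8.81273e-09 * 151200) = 0.07301 m


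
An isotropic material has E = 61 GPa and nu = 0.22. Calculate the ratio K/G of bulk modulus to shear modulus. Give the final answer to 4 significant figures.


G = E / (2*(1+nu))
G = 61 / (2*(1+0.22)) = 25 GPa
K = E / (3*(1-2*nu))
K = 61 / (3*(1-2*0.22)) = 36.3095 GPa
K/G = 36.3095 / 25 = 1.452


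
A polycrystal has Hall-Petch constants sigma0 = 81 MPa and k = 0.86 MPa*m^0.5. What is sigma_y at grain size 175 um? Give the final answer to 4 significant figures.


sigma_y = sigma0 + k / sqrt(d)
d = 175 um = 1.75e-04 m
sigma_y = 81 + 0.86 / sqrt(1.75e-04)
sigma_y = 146 MPa


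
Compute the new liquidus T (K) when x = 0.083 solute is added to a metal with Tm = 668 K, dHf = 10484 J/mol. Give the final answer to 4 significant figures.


dT = R*Tm^2*x / dHf
dT = 8.314 * 668^2 * 0.083 / 10484
dT = 29.3707 K
T_new = 668 - 29.3707 = 638.6 K


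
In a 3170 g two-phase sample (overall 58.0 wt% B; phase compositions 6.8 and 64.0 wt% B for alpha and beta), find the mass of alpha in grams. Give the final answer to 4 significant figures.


f_alpha = (C_beta - C0) / (C_beta - C_alpha)
f_alpha = (64.0 - 58.0) / (64.0 - 6.8) = 0.104895
m_alpha = f_alpha * m_total = 0.104895 * 3170 = 332.5 g


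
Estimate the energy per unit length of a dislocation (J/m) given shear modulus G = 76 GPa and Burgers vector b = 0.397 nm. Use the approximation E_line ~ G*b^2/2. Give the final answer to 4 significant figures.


E = G*b^2/2
b = 0.397 nm = 3.97e-10 m
G = 76 GPa = 7.6e+10 Pa
E = 0.5 * 7.6e+10 * (3.97e-10)^2
E = 5.989e-09 J/m


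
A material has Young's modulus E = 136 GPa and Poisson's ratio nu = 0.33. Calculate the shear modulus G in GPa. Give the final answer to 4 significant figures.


G = E / (2*(1+nu))
G = 136 / (2*(1+0.33))
G = 51.13 GPa


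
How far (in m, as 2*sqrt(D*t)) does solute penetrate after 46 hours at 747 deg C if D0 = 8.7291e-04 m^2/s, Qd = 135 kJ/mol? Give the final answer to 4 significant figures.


Step 1: D = D0 * exp(-Qd/(R*T))
T = 1020.15 K
D = 8.7291e-04 * exp(-135e3 / (8.314 * 1020.15)) = 1.0674e-10 m^2/s
Step 2: L = 2*sqrt(D*t)
t = 46 h = 165600 s
L = 2*sqrt(1.0674e-10 * 165600) = 8.409e-03 m


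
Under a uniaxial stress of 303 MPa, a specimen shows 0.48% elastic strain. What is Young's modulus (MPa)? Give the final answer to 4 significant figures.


E = sigma / epsilon
epsilon = 0.48% = 4.8e-03
E = 303 / 4.8e-03
E = 63130 MPa


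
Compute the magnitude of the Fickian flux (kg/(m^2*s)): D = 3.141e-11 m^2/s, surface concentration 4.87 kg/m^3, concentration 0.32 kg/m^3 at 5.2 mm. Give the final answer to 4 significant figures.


J = -D * (dC/dx) = D * (C1 - C2) / dx
J = 3.141e-11 * (4.87 - 0.32) / 5.2e-03
J = 2.748e-08 kg/(m^2*s)


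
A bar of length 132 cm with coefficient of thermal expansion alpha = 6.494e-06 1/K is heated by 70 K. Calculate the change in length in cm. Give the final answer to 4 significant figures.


dL = L0 * alpha * dT
dL = 132 * 6.494e-06 * 70
dL = 0.06 cm


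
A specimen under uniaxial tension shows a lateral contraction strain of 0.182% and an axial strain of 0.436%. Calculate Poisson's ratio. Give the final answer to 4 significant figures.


nu = -epsilon_lat / epsilon_axial
Lateral strain is contraction (negative), so using magnitudes:
nu = 0.182 / 0.436
nu = 0.4174


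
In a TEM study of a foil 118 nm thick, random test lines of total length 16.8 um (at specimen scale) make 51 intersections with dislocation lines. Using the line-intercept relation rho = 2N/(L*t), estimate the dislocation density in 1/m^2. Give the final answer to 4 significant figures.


rho = 2N / (L * t)
L = 16.8 um = 1.68e-05 m, t = 118 nm = 1.18e-07 m
rho = 2 * 51 / (1.68e-05 * 1.18e-07)
rho = 5.145e+13 1/m^2


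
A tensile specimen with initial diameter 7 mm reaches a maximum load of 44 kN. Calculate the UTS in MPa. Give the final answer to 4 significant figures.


A0 = pi*(d/2)^2 = pi*(7/2)^2 = 38.4845 mm^2
UTS = F_max / A0 = 44*1000 / 38.4845
UTS = 1143 MPa


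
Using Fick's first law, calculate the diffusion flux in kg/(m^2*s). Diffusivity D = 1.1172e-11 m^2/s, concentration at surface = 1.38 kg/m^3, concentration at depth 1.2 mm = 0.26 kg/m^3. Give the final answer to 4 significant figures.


J = -D * (dC/dx) = D * (C1 - C2) / dx
J = 1.1172e-11 * (1.38 - 0.26) / 1.2e-03
J = 1.043e-08 kg/(m^2*s)


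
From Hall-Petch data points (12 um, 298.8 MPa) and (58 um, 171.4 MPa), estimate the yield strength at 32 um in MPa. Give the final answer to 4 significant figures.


sigma_y = sigma0 + k / sqrt(d)
1/sqrt(d1) = 1/sqrt(1.2e-05) = 288.675;  1/sqrt(d2) = 131.306
k = (sigma1 - sigma2) / (1/sqrt(d1) - 1/sqrt(d2)) = (298.8 - 171.4) / (288.675 - 131.306) = 0.809564 MPa*m^0.5
sigma0 = sigma1 - k/sqrt(d1) = 298.8 - 0.809564*288.675 = 65.0991 MPa
sigma_y(d3) = 65.0991 + 0.809564 / sqrt(3.2e-05) = 208.2 MPa


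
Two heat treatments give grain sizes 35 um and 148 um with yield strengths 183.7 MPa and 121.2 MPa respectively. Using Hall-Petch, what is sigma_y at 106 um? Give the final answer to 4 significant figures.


sigma_y = sigma0 + k / sqrt(d)
1/sqrt(d1) = 1/sqrt(3.5e-05) = 169.031;  1/sqrt(d2) = 82.1995
k = (sigma1 - sigma2) / (1/sqrt(d1) - 1/sqrt(d2)) = (183.7 - 121.2) / (169.031 - 82.1995) = 0.719786 MPa*m^0.5
sigma0 = sigma1 - k/sqrt(d1) = 183.7 - 0.719786*169.031 = 62.034 MPa
sigma_y(d3) = 62.034 + 0.719786 / sqrt(1.06e-04) = 131.9 MPa


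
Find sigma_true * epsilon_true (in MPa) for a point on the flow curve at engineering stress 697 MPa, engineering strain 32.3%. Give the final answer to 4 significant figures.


sigma_true = sigma_eng * (1 + epsilon_eng)
sigma_true = 697 * (1 + 0.323) = 922.131 MPa
epsilon_true = ln(1 + epsilon_eng)
epsilon_true = ln(1 + 0.323) = 0.279902
sigma_true * epsilon_true = 922.131 * 0.279902 = 258.1 MPa


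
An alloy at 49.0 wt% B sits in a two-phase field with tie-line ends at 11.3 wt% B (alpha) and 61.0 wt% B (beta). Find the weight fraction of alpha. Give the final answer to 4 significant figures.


f_alpha = (C_beta - C0) / (C_beta - C_alpha)
f_alpha = (61.0 - 49.0) / (61.0 - 11.3)
f_alpha = 0.2414


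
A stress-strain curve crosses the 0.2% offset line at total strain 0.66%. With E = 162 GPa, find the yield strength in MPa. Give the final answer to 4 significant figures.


Offset strain = 0.002
Elastic strain at yield = total_strain - offset = 6.6e-03 - 0.002 = 4.6e-03
sigma_y = E * elastic_strain = 162000 * 4.6e-03
sigma_y = 745.2 MPa


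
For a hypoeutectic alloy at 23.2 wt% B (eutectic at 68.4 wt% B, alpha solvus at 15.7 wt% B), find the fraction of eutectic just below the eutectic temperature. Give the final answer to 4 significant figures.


f_primary = (C_e - C0) / (C_e - C_alpha_max)
f_primary = (68.4 - 23.2) / (68.4 - 15.7)
f_primary = 0.857685
f_eutectic = 1 - 0.857685 = 0.1423


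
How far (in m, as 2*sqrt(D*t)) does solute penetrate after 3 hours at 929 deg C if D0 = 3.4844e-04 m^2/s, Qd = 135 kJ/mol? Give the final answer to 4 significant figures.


Step 1: D = D0 * exp(-Qd/(R*T))
T = 1202.15 K
D = 3.4844e-04 * exp(-135e3 / (8.314 * 1202.15)) = 4.74274e-10 m^2/s
Step 2: L = 2*sqrt(D*t)
t = 3 h = 10800 s
L = 2*sqrt(4.74274e-10 * 10800) = 4.526e-03 m


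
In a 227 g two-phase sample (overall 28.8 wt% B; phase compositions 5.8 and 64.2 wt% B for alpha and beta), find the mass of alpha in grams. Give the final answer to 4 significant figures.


f_alpha = (C_beta - C0) / (C_beta - C_alpha)
f_alpha = (64.2 - 28.8) / (64.2 - 5.8) = 0.606164
m_alpha = f_alpha * m_total = 0.606164 * 227 = 137.6 g


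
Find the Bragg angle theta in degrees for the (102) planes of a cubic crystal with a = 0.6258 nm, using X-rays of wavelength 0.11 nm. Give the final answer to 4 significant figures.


d = a / sqrt(h^2+k^2+l^2)
d = 0.6258 / sqrt(5) = 0.279866 nm
lambda = 2*d*sin(theta)  =>  sin(theta) = lambda / (2*d)
sin(theta) = 0.11 / (2 * 0.279866) = 0.196522
theta = 11.33 deg


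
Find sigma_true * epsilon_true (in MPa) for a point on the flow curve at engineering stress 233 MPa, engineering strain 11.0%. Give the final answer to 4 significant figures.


sigma_true = sigma_eng * (1 + epsilon_eng)
sigma_true = 233 * (1 + 0.11) = 258.63 MPa
epsilon_true = ln(1 + epsilon_eng)
epsilon_true = ln(1 + 0.11) = 0.10436
sigma_true * epsilon_true = 258.63 * 0.10436 = 26.99 MPa


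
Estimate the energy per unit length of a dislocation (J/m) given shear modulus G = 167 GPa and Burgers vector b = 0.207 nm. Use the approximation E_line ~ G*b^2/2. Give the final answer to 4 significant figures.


E = G*b^2/2
b = 0.207 nm = 2.07e-10 m
G = 167 GPa = 1.67e+11 Pa
E = 0.5 * 1.67e+11 * (2.07e-10)^2
E = 3.578e-09 J/m


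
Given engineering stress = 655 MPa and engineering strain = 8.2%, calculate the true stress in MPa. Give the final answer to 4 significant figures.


sigma_true = sigma_eng * (1 + epsilon_eng)
sigma_true = 655 * (1 + 0.082)
sigma_true = 708.7 MPa


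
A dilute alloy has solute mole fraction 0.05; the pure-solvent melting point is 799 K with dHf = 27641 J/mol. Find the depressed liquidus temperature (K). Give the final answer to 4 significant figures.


dT = R*Tm^2*x / dHf
dT = 8.314 * 799^2 * 0.05 / 27641
dT = 9.60107 K
T_new = 799 - 9.60107 = 789.4 K


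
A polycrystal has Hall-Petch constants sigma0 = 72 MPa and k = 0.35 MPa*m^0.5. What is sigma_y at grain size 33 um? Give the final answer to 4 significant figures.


sigma_y = sigma0 + k / sqrt(d)
d = 33 um = 3.3e-05 m
sigma_y = 72 + 0.35 / sqrt(3.3e-05)
sigma_y = 132.9 MPa


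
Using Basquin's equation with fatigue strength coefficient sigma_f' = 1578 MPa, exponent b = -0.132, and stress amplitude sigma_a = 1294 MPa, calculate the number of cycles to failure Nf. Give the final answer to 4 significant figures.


sigma_a = sigma_f' * (2*Nf)^b
2*Nf = (sigma_a / sigma_f')^(1/b)
2*Nf = (1294 / 1578)^(1/-0.132)
2*Nf = 4.49597
Nf = 2.248 cycles


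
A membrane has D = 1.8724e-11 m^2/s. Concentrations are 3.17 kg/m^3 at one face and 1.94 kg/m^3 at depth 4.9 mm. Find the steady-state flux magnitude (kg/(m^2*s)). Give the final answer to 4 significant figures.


J = -D * (dC/dx) = D * (C1 - C2) / dx
J = 1.8724e-11 * (3.17 - 1.94) / 4.9e-03
J = 4.7e-09 kg/(m^2*s)


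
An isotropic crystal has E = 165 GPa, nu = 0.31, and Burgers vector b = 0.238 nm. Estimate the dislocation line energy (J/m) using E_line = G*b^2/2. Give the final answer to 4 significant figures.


Step 1: G = E / (2*(1+nu))
G = 165 / (2*(1+0.31)) = 62.9771 GPa = 6.29771e+10 Pa
Step 2: E_line = G*b^2/2
b = 0.238 nm = 2.38e-10 m
E_line = 0.5 * 6.29771e+10 * (2.38e-10)^2 = 1.784e-09 J/m


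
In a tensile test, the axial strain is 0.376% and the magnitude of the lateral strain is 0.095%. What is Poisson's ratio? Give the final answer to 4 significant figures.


nu = -epsilon_lat / epsilon_axial
Lateral strain is contraction (negative), so using magnitudes:
nu = 0.095 / 0.376
nu = 0.2527


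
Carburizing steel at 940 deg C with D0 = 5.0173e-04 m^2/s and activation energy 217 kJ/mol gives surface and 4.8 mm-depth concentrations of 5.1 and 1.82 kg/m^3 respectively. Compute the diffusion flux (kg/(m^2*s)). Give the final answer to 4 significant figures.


Step 1: D = D0 * exp(-Qd/(R*T))
T = 940 + 273.15 = 1213.15 K
D = 5.0173e-04 * exp(-217e3 / (8.314 * 1213.15)) = 2.27382e-13 m^2/s
Step 2: J = D * (C1 - C2) / dx
J = 2.27382e-13 * (5.1 - 1.82) / 4.8e-03
J = 1.554e-10 kg/(m^2*s)


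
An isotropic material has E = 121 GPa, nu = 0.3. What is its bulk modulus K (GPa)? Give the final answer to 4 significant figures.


K = E / (3*(1-2*nu))
K = 121 / (3*(1-2*0.3))
K = 100.8 GPa


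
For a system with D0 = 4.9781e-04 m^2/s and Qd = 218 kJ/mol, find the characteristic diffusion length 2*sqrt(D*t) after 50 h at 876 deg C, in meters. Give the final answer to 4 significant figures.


Step 1: D = D0 * exp(-Qd/(R*T))
T = 1149.15 K
D = 4.9781e-04 * exp(-218e3 / (8.314 * 1149.15)) = 6.13071e-14 m^2/s
Step 2: L = 2*sqrt(D*t)
t = 50 h = 180000 s
L = 2*sqrt(6.13071e-14 * 180000) = 2.101e-04 m


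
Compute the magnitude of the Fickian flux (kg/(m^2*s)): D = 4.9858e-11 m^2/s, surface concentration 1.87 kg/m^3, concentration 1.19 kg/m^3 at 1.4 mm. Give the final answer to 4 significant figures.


J = -D * (dC/dx) = D * (C1 - C2) / dx
J = 4.9858e-11 * (1.87 - 1.19) / 1.4e-03
J = 2.422e-08 kg/(m^2*s)


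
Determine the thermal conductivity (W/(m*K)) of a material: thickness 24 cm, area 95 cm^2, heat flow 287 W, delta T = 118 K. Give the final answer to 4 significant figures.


k = Q*L / (A*dT)
L = 0.24 m, A = 9.5e-03 m^2
k = 287 * 0.24 / (9.5e-03 * 118)
k = 61.45 W/(m*K)


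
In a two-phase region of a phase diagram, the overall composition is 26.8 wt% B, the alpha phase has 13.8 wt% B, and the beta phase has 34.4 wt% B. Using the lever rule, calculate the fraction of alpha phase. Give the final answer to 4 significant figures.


f_alpha = (C_beta - C0) / (C_beta - C_alpha)
f_alpha = (34.4 - 26.8) / (34.4 - 13.8)
f_alpha = 0.3689


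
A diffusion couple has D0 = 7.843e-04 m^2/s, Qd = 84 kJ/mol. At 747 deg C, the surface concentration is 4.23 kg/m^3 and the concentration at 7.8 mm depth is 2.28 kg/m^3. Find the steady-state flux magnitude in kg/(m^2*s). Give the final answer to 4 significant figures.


Step 1: D = D0 * exp(-Qd/(R*T))
T = 747 + 273.15 = 1020.15 K
D = 7.843e-04 * exp(-84e3 / (8.314 * 1020.15)) = 3.91997e-08 m^2/s
Step 2: J = D * (C1 - C2) / dx
J = 3.91997e-08 * (4.23 - 2.28) / 7.8e-03
J = 9.8e-06 kg/(m^2*s)


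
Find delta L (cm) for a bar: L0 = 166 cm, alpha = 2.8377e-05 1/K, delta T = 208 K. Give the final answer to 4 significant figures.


dL = L0 * alpha * dT
dL = 166 * 2.8377e-05 * 208
dL = 0.9798 cm


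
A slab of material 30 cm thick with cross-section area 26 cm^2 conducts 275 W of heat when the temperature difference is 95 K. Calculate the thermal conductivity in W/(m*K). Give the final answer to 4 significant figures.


k = Q*L / (A*dT)
L = 0.3 m, A = 2.6e-03 m^2
k = 275 * 0.3 / (2.6e-03 * 95)
k = 334 W/(m*K)


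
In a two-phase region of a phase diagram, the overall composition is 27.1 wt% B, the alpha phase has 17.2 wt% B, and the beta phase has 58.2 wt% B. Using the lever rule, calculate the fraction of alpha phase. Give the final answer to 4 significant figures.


f_alpha = (C_beta - C0) / (C_beta - C_alpha)
f_alpha = (58.2 - 27.1) / (58.2 - 17.2)
f_alpha = 0.7585


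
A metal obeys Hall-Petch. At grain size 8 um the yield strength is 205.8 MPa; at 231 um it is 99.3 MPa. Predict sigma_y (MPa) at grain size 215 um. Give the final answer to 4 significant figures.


sigma_y = sigma0 + k / sqrt(d)
1/sqrt(d1) = 1/sqrt(8e-06) = 353.553;  1/sqrt(d2) = 65.7952
k = (sigma1 - sigma2) / (1/sqrt(d1) - 1/sqrt(d2)) = (205.8 - 99.3) / (353.553 - 65.7952) = 0.370102 MPa*m^0.5
sigma0 = sigma1 - k/sqrt(d1) = 205.8 - 0.370102*353.553 = 74.9491 MPa
sigma_y(d3) = 74.9491 + 0.370102 / sqrt(2.15e-04) = 100.2 MPa


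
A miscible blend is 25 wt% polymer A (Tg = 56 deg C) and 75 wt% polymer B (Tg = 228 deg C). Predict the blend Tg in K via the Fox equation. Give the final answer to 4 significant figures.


1/Tg = w1/Tg1 + w2/Tg2 (in Kelvin)
Tg1 = 329.15 K, Tg2 = 501.15 K
1/Tg = 0.25/329.15 + 0.75/501.15
Tg = 443.2 K


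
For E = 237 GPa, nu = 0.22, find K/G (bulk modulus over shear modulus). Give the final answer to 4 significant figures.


G = E / (2*(1+nu))
G = 237 / (2*(1+0.22)) = 97.1311 GPa
K = E / (3*(1-2*nu))
K = 237 / (3*(1-2*0.22)) = 141.071 GPa
K/G = 141.071 / 97.1311 = 1.452


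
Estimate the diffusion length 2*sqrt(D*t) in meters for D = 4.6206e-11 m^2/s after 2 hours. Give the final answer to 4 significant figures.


t = 2 hr = 7200 s
Diffusion length = 2*sqrt(D*t)
= 2*sqrt(4.6206e-11 * 7200)
= 1.154e-03 m


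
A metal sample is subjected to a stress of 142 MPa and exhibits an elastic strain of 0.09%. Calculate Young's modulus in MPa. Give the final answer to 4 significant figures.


E = sigma / epsilon
epsilon = 0.09% = 9e-04
E = 142 / 9e-04
E = 157800 MPa


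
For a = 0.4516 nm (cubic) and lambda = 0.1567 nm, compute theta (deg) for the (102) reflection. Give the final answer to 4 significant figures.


d = a / sqrt(h^2+k^2+l^2)
d = 0.4516 / sqrt(5) = 0.201962 nm
lambda = 2*d*sin(theta)  =>  sin(theta) = lambda / (2*d)
sin(theta) = 0.1567 / (2 * 0.201962) = 0.387945
theta = 22.83 deg


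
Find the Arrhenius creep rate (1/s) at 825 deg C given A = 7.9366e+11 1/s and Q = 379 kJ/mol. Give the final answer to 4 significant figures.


rate = A * exp(-Q / (R*T))
T = 825 + 273.15 = 1098.15 K
rate = 7.9366e+11 * exp(-379e3 / (8.314 * 1098.15))
rate = 7.438e-07 1/s


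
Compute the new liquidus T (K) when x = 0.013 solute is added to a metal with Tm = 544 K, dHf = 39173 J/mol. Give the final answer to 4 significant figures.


dT = R*Tm^2*x / dHf
dT = 8.314 * 544^2 * 0.013 / 39173
dT = 0.816515 K
T_new = 544 - 0.816515 = 543.2 K


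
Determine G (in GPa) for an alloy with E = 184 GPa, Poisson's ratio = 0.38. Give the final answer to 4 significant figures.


G = E / (2*(1+nu))
G = 184 / (2*(1+0.38))
G = 66.67 GPa


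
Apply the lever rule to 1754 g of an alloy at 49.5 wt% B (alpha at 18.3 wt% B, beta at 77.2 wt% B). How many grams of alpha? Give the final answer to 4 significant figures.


f_alpha = (C_beta - C0) / (C_beta - C_alpha)
f_alpha = (77.2 - 49.5) / (77.2 - 18.3) = 0.470289
m_alpha = f_alpha * m_total = 0.470289 * 1754 = 824.9 g


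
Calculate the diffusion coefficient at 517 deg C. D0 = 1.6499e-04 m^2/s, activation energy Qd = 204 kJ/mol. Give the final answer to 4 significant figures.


D = D0 * exp(-Qd / (R*T))
T = 790.15 K
D = 1.6499e-04 * exp(-204e3 / (8.314 * 790.15))
D = 5.384e-18 m^2/s


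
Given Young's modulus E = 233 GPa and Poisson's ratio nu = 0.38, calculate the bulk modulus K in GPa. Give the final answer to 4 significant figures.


K = E / (3*(1-2*nu))
K = 233 / (3*(1-2*0.38))
K = 323.6 GPa


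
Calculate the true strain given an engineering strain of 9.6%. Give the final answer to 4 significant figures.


epsilon_true = ln(1 + epsilon_eng)
epsilon_true = ln(1 + 0.096)
epsilon_true = 0.09167


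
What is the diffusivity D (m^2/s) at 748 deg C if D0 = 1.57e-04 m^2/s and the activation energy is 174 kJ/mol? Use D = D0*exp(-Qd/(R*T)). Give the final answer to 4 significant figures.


D = D0 * exp(-Qd / (R*T))
T = 1021.15 K
D = 1.57e-04 * exp(-174e3 / (8.314 * 1021.15))
D = 1.972e-13 m^2/s


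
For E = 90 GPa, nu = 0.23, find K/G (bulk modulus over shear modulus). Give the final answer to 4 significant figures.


G = E / (2*(1+nu))
G = 90 / (2*(1+0.23)) = 36.5854 GPa
K = E / (3*(1-2*nu))
K = 90 / (3*(1-2*0.23)) = 55.5556 GPa
K/G = 55.5556 / 36.5854 = 1.519


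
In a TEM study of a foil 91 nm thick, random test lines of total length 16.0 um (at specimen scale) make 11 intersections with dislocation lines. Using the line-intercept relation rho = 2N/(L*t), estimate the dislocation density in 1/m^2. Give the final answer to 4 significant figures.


rho = 2N / (L * t)
L = 16.0 um = 1.6e-05 m, t = 91 nm = 9.1e-08 m
rho = 2 * 11 / (1.6e-05 * 9.1e-08)
rho = 1.511e+13 1/m^2


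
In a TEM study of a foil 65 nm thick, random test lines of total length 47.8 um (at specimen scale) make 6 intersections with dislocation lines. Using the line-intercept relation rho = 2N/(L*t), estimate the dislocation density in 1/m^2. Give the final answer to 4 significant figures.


rho = 2N / (L * t)
L = 47.8 um = 4.78e-05 m, t = 65 nm = 6.5e-08 m
rho = 2 * 6 / (4.78e-05 * 6.5e-08)
rho = 3.862e+12 1/m^2


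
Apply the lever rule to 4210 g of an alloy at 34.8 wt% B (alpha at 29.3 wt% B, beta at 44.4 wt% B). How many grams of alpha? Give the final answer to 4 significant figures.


f_alpha = (C_beta - C0) / (C_beta - C_alpha)
f_alpha = (44.4 - 34.8) / (44.4 - 29.3) = 0.635762
m_alpha = f_alpha * m_total = 0.635762 * 4210 = 2677 g


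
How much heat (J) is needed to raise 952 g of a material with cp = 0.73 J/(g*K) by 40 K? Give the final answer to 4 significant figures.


Q = m * cp * dT
Q = 952 * 0.73 * 40
Q = 27800 J


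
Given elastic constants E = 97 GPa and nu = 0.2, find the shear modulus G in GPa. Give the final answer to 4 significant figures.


G = E / (2*(1+nu))
G = 97 / (2*(1+0.2))
G = 40.42 GPa


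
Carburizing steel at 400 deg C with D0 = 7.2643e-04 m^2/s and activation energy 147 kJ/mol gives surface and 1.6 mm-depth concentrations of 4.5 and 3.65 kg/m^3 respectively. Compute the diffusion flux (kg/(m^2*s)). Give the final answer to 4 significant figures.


Step 1: D = D0 * exp(-Qd/(R*T))
T = 400 + 273.15 = 673.15 K
D = 7.2643e-04 * exp(-147e3 / (8.314 * 673.15)) = 2.8443e-15 m^2/s
Step 2: J = D * (C1 - C2) / dx
J = 2.8443e-15 * (4.5 - 3.65) / 1.6e-03
J = 1.511e-12 kg/(m^2*s)


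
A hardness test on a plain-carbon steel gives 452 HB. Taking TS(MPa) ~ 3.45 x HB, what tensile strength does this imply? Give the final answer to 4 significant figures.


TS (MPa) = 3.45 * HB
TS = 3.45 * 452
TS = 1559 MPa


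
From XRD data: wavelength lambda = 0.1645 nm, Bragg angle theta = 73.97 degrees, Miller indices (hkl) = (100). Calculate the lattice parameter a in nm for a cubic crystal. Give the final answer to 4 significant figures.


d = lambda / (2*sin(theta))
d = 0.1645 / (2*sin(73.97 deg))
d = 0.0855775 nm
a = d * sqrt(h^2+k^2+l^2) = 0.0855775 * sqrt(1)
a = 0.08558 nm


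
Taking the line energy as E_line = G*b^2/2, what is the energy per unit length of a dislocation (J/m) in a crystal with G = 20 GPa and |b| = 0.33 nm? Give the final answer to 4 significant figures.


E = G*b^2/2
b = 0.33 nm = 3.3e-10 m
G = 20 GPa = 2e+10 Pa
E = 0.5 * 2e+10 * (3.3e-10)^2
E = 1.089e-09 J/m


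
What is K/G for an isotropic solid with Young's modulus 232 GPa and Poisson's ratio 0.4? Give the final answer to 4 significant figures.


G = E / (2*(1+nu))
G = 232 / (2*(1+0.4)) = 82.8571 GPa
K = E / (3*(1-2*nu))
K = 232 / (3*(1-2*0.4)) = 386.667 GPa
K/G = 386.667 / 82.8571 = 4.667


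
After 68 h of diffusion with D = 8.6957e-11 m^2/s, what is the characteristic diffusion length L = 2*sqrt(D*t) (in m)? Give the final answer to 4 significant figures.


t = 68 hr = 244800 s
Diffusion length = 2*sqrt(D*t)
= 2*sqrt(8.6957e-11 * 244800)
= 9.228e-03 m


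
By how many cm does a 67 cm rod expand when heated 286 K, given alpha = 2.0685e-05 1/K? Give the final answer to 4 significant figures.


dL = L0 * alpha * dT
dL = 67 * 2.0685e-05 * 286
dL = 0.3964 cm


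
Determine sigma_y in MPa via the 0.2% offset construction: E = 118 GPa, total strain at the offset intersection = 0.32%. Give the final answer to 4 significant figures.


Offset strain = 0.002
Elastic strain at yield = total_strain - offset = 3.2e-03 - 0.002 = 1.2e-03
sigma_y = E * elastic_strain = 118000 * 1.2e-03
sigma_y = 141.6 MPa


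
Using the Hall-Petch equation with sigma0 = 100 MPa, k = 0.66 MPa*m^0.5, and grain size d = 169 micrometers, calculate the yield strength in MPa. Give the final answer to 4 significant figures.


sigma_y = sigma0 + k / sqrt(d)
d = 169 um = 1.69e-04 m
sigma_y = 100 + 0.66 / sqrt(1.69e-04)
sigma_y = 150.8 MPa


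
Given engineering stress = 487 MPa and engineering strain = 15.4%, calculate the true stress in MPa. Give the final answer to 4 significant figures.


sigma_true = sigma_eng * (1 + epsilon_eng)
sigma_true = 487 * (1 + 0.154)
sigma_true = 562 MPa


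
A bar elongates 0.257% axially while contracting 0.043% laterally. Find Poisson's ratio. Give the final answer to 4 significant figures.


nu = -epsilon_lat / epsilon_axial
Lateral strain is contraction (negative), so using magnitudes:
nu = 0.043 / 0.257
nu = 0.1673


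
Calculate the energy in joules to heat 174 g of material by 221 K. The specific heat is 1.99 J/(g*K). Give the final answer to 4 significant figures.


Q = m * cp * dT
Q = 174 * 1.99 * 221
Q = 76520 J


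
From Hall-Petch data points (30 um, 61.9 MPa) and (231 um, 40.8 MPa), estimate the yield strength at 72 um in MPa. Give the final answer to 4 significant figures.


sigma_y = sigma0 + k / sqrt(d)
1/sqrt(d1) = 1/sqrt(3e-05) = 182.574;  1/sqrt(d2) = 65.7952
k = (sigma1 - sigma2) / (1/sqrt(d1) - 1/sqrt(d2)) = (61.9 - 40.8) / (182.574 - 65.7952) = 0.180683 MPa*m^0.5
sigma0 = sigma1 - k/sqrt(d1) = 61.9 - 0.180683*182.574 = 28.9119 MPa
sigma_y(d3) = 28.9119 + 0.180683 / sqrt(7.2e-05) = 50.21 MPa


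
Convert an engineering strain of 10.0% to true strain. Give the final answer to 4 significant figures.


epsilon_true = ln(1 + epsilon_eng)
epsilon_true = ln(1 + 0.1)
epsilon_true = 0.09531


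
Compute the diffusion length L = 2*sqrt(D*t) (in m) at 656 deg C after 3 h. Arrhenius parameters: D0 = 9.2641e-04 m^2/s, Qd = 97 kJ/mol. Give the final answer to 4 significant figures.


Step 1: D = D0 * exp(-Qd/(R*T))
T = 929.15 K
D = 9.2641e-04 * exp(-97e3 / (8.314 * 929.15)) = 3.26207e-09 m^2/s
Step 2: L = 2*sqrt(D*t)
t = 3 h = 10800 s
L = 2*sqrt(3.26207e-09 * 10800) = 0.01187 m


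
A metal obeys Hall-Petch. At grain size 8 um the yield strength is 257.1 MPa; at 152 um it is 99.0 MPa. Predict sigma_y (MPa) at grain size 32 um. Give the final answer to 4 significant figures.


sigma_y = sigma0 + k / sqrt(d)
1/sqrt(d1) = 1/sqrt(8e-06) = 353.553;  1/sqrt(d2) = 81.1107
k = (sigma1 - sigma2) / (1/sqrt(d1) - 1/sqrt(d2)) = (257.1 - 99.0) / (353.553 - 81.1107) = 0.580306 MPa*m^0.5
sigma0 = sigma1 - k/sqrt(d1) = 257.1 - 0.580306*353.553 = 51.931 MPa
sigma_y(d3) = 51.931 + 0.580306 / sqrt(3.2e-05) = 154.5 MPa


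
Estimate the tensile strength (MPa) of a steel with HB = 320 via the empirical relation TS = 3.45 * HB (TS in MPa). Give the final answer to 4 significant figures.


TS (MPa) = 3.45 * HB
TS = 3.45 * 320
TS = 1104 MPa


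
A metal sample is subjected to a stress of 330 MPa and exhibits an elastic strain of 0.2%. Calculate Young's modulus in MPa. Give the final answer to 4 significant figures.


E = sigma / epsilon
epsilon = 0.2% = 2e-03
E = 330 / 2e-03
E = 165000 MPa


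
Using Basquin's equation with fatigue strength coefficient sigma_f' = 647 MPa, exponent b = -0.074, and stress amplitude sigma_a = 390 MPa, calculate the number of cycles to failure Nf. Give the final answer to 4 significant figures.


sigma_a = sigma_f' * (2*Nf)^b
2*Nf = (sigma_a / sigma_f')^(1/b)
2*Nf = (390 / 647)^(1/-0.074)
2*Nf = 934.989
Nf = 467.5 cycles


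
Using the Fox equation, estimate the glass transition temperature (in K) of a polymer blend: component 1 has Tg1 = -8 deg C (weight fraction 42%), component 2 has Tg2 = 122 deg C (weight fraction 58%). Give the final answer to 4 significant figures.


1/Tg = w1/Tg1 + w2/Tg2 (in Kelvin)
Tg1 = 265.15 K, Tg2 = 395.15 K
1/Tg = 0.42/265.15 + 0.58/395.15
Tg = 327.7 K


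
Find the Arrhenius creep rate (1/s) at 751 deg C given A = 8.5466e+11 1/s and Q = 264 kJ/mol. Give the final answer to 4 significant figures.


rate = A * exp(-Q / (R*T))
T = 751 + 273.15 = 1024.15 K
rate = 8.5466e+11 * exp(-264e3 / (8.314 * 1024.15))
rate = 0.02928 1/s


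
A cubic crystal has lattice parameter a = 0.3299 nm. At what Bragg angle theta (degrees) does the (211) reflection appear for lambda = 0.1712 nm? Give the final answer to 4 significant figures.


d = a / sqrt(h^2+k^2+l^2)
d = 0.3299 / sqrt(6) = 0.134681 nm
lambda = 2*d*sin(theta)  =>  sin(theta) = lambda / (2*d)
sin(theta) = 0.1712 / (2 * 0.134681) = 0.635575
theta = 39.46 deg


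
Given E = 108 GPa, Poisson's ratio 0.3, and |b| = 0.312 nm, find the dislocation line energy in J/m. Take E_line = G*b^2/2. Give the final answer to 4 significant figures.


Step 1: G = E / (2*(1+nu))
G = 108 / (2*(1+0.3)) = 41.5385 GPa = 4.15385e+10 Pa
Step 2: E_line = G*b^2/2
b = 0.312 nm = 3.12e-10 m
E_line = 0.5 * 4.15385e+10 * (3.12e-10)^2 = 2.022e-09 J/m


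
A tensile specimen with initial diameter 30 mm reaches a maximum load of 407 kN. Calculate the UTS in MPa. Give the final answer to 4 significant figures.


A0 = pi*(d/2)^2 = pi*(30/2)^2 = 706.858 mm^2
UTS = F_max / A0 = 407*1000 / 706.858
UTS = 575.8 MPa


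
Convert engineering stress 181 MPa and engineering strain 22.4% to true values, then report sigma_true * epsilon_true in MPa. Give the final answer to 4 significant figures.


sigma_true = sigma_eng * (1 + epsilon_eng)
sigma_true = 181 * (1 + 0.224) = 221.544 MPa
epsilon_true = ln(1 + epsilon_eng)
epsilon_true = ln(1 + 0.224) = 0.202124
sigma_true * epsilon_true = 221.544 * 0.202124 = 44.78 MPa


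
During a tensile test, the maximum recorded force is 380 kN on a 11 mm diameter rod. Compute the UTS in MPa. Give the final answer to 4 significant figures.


A0 = pi*(d/2)^2 = pi*(11/2)^2 = 95.0332 mm^2
UTS = F_max / A0 = 380*1000 / 95.0332
UTS = 3999 MPa


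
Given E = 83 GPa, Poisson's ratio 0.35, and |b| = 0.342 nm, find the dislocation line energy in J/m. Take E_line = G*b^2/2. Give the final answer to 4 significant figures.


Step 1: G = E / (2*(1+nu))
G = 83 / (2*(1+0.35)) = 30.7407 GPa = 3.07407e+10 Pa
Step 2: E_line = G*b^2/2
b = 0.342 nm = 3.42e-10 m
E_line = 0.5 * 3.07407e+10 * (3.42e-10)^2 = 1.798e-09 J/m


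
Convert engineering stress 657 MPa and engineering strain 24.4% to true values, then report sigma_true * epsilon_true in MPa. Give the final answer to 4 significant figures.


sigma_true = sigma_eng * (1 + epsilon_eng)
sigma_true = 657 * (1 + 0.244) = 817.308 MPa
epsilon_true = ln(1 + epsilon_eng)
epsilon_true = ln(1 + 0.244) = 0.218332
sigma_true * epsilon_true = 817.308 * 0.218332 = 178.4 MPa


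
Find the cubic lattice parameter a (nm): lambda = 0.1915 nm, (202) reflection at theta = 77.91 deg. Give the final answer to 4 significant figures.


d = lambda / (2*sin(theta))
d = 0.1915 / (2*sin(77.91 deg))
d = 0.0979219 nm
a = d * sqrt(h^2+k^2+l^2) = 0.0979219 * sqrt(8)
a = 0.277 nm


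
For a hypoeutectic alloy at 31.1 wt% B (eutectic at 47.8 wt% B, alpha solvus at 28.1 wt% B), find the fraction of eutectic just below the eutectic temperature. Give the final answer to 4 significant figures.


f_primary = (C_e - C0) / (C_e - C_alpha_max)
f_primary = (47.8 - 31.1) / (47.8 - 28.1)
f_primary = 0.847716
f_eutectic = 1 - 0.847716 = 0.1523


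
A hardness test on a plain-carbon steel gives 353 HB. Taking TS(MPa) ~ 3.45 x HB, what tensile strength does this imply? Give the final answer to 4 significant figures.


TS (MPa) = 3.45 * HB
TS = 3.45 * 353
TS = 1218 MPa


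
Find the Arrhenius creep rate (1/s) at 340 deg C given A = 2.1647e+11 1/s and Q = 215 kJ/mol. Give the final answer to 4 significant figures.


rate = A * exp(-Q / (R*T))
T = 340 + 273.15 = 613.15 K
rate = 2.1647e+11 * exp(-215e3 / (8.314 * 613.15))
rate = 1.044e-07 1/s


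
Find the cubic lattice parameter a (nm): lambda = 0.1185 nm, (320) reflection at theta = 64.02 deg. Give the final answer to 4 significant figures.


d = lambda / (2*sin(theta))
d = 0.1185 / (2*sin(64.02 deg))
d = 0.0659104 nm
a = d * sqrt(h^2+k^2+l^2) = 0.0659104 * sqrt(13)
a = 0.2376 nm


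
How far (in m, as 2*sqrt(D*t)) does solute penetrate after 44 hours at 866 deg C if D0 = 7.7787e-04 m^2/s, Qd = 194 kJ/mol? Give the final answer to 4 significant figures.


Step 1: D = D0 * exp(-Qd/(R*T))
T = 1139.15 K
D = 7.7787e-04 * exp(-194e3 / (8.314 * 1139.15)) = 9.88326e-13 m^2/s
Step 2: L = 2*sqrt(D*t)
t = 44 h = 158400 s
L = 2*sqrt(9.88326e-13 * 158400) = 7.913e-04 m


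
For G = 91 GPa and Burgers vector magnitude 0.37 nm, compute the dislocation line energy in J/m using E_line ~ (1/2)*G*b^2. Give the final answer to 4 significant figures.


E = G*b^2/2
b = 0.37 nm = 3.7e-10 m
G = 91 GPa = 9.1e+10 Pa
E = 0.5 * 9.1e+10 * (3.7e-10)^2
E = 6.229e-09 J/m


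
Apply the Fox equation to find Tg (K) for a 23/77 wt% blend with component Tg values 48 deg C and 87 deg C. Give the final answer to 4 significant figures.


1/Tg = w1/Tg1 + w2/Tg2 (in Kelvin)
Tg1 = 321.15 K, Tg2 = 360.15 K
1/Tg = 0.23/321.15 + 0.77/360.15
Tg = 350.4 K


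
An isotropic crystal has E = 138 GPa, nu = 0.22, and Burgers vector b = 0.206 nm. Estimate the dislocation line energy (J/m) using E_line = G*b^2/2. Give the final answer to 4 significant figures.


Step 1: G = E / (2*(1+nu))
G = 138 / (2*(1+0.22)) = 56.5574 GPa = 5.65574e+10 Pa
Step 2: E_line = G*b^2/2
b = 0.206 nm = 2.06e-10 m
E_line = 0.5 * 5.65574e+10 * (2.06e-10)^2 = 1.2e-09 J/m


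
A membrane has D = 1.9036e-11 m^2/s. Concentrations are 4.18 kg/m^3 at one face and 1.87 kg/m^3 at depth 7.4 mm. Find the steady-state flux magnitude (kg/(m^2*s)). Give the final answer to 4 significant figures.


J = -D * (dC/dx) = D * (C1 - C2) / dx
J = 1.9036e-11 * (4.18 - 1.87) / 7.4e-03
J = 5.942e-09 kg/(m^2*s)


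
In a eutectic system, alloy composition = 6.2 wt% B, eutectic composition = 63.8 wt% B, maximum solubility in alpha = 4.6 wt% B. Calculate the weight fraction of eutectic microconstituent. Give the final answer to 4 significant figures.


f_primary = (C_e - C0) / (C_e - C_alpha_max)
f_primary = (63.8 - 6.2) / (63.8 - 4.6)
f_primary = 0.972973
f_eutectic = 1 - 0.972973 = 0.02703


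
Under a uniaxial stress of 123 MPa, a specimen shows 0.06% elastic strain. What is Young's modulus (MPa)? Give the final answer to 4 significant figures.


E = sigma / epsilon
epsilon = 0.06% = 6e-04
E = 123 / 6e-04
E = 205000 MPa


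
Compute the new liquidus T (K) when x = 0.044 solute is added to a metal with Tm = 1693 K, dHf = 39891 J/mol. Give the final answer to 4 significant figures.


dT = R*Tm^2*x / dHf
dT = 8.314 * 1693^2 * 0.044 / 39891
dT = 26.2846 K
T_new = 1693 - 26.2846 = 1667 K


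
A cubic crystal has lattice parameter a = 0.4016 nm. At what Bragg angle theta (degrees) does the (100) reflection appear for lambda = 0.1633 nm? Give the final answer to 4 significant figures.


d = a / sqrt(h^2+k^2+l^2)
d = 0.4016 / sqrt(1) = 0.4016 nm
lambda = 2*d*sin(theta)  =>  sin(theta) = lambda / (2*d)
sin(theta) = 0.1633 / (2 * 0.4016) = 0.203312
theta = 11.73 deg


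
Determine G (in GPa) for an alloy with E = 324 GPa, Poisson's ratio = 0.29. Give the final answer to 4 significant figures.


G = E / (2*(1+nu))
G = 324 / (2*(1+0.29))
G = 125.6 GPa


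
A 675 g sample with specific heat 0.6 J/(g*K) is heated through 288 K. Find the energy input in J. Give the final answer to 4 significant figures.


Q = m * cp * dT
Q = 675 * 0.6 * 288
Q = 116600 J


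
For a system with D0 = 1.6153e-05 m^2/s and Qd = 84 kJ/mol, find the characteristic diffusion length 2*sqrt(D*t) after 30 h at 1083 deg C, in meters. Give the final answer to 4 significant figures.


Step 1: D = D0 * exp(-Qd/(R*T))
T = 1356.15 K
D = 1.6153e-05 * exp(-84e3 / (8.314 * 1356.15)) = 9.39118e-09 m^2/s
Step 2: L = 2*sqrt(D*t)
t = 30 h = 108000 s
L = 2*sqrt(9.39118e-09 * 108000) = 0.06369 m


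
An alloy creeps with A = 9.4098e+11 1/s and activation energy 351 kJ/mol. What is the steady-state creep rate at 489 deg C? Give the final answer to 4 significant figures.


rate = A * exp(-Q / (R*T))
T = 489 + 273.15 = 762.15 K
rate = 9.4098e+11 * exp(-351e3 / (8.314 * 762.15))
rate = 8.253e-13 1/s


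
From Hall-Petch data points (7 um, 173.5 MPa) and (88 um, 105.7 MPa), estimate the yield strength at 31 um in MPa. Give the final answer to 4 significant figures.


sigma_y = sigma0 + k / sqrt(d)
1/sqrt(d1) = 1/sqrt(7e-06) = 377.964;  1/sqrt(d2) = 106.6
k = (sigma1 - sigma2) / (1/sqrt(d1) - 1/sqrt(d2)) = (173.5 - 105.7) / (377.964 - 106.6) = 0.249849 MPa*m^0.5
sigma0 = sigma1 - k/sqrt(d1) = 173.5 - 0.249849*377.964 = 79.066 MPa
sigma_y(d3) = 79.066 + 0.249849 / sqrt(3.1e-05) = 123.9 MPa
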